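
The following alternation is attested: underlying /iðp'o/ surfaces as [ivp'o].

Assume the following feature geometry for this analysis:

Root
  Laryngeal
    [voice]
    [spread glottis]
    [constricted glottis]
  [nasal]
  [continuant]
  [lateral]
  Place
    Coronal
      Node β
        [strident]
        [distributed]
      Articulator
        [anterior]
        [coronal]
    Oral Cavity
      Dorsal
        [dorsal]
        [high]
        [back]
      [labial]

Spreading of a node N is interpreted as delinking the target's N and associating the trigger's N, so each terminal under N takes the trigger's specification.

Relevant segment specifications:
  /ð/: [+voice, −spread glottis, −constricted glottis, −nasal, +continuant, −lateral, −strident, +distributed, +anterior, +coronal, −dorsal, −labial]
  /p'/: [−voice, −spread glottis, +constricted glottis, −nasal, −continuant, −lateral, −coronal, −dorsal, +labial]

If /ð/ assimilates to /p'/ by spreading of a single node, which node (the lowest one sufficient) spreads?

Place

Comparing /ð/ with its surface form [v], the features that change are [labial], [coronal], [anterior], [distributed], [strident].
These terminals are all dominated by Place, and no proper subconstituent of Place covers them all; Place is their lowest common ancestor.
If Place spreads, every terminal under it takes /p'/'s value, producing [v] as observed.
[continuant], [voice] — on which /p'/ differs from /ð/ — are unchanged, so Root cannot have spread; the constituent is no larger than Place.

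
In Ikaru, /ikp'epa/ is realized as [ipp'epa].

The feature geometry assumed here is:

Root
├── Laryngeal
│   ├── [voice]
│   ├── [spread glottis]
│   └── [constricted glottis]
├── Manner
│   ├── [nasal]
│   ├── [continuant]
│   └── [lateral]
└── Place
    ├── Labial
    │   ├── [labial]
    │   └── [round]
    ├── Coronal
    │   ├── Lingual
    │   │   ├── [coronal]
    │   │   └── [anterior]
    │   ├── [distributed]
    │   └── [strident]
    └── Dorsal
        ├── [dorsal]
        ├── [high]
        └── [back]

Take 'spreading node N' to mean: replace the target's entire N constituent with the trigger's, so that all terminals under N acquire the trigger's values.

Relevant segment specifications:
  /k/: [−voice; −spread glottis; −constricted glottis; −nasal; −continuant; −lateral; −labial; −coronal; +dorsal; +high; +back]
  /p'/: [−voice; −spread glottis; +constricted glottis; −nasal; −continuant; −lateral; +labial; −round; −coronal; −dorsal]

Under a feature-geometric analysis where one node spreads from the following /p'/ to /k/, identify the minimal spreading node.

The alternation /k/ → [p] changes [labial], [round], [dorsal], [high], [back] and nothing else.
Tracing each changed feature up the tree, the paths first meet at Place; any lower node misses at least one of them.
Delinking /k/'s Place and associating /p'/'s Place gives precisely the feature bundle of [p].
Since [constricted glottis] is preserved even though /p'/ disagrees there, no node above Place spread.

Place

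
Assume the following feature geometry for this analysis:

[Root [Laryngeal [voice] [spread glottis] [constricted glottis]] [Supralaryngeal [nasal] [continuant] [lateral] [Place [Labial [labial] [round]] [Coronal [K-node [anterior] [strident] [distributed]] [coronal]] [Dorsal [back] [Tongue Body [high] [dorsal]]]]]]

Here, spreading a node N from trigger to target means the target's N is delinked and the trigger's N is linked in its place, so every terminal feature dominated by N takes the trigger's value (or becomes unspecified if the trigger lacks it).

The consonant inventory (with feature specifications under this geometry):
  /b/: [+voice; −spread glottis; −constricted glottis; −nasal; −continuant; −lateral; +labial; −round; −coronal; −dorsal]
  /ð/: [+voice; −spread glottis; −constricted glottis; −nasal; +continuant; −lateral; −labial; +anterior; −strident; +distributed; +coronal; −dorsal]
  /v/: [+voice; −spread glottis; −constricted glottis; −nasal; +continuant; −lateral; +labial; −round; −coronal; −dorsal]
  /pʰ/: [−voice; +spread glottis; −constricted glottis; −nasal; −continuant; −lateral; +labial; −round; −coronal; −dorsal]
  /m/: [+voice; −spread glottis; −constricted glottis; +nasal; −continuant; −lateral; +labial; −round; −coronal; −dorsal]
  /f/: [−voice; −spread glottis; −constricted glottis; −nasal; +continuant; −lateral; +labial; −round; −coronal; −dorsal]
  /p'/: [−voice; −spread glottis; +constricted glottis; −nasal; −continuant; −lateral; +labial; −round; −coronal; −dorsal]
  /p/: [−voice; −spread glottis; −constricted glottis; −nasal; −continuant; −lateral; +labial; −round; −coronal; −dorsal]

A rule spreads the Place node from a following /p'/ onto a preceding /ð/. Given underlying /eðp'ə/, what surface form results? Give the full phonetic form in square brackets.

[evp'ə]

The Place node dominates the terminals [labial], [round], [anterior], [strident], [distributed], [coronal], [back], [high], [dorsal].
Spreading Place from /p'/ onto /ð/ replaces those values with /p'/'s: [+labial], [−round], [−coronal], [−dorsal]. Features outside Place ([voice], [spread glottis], [constricted glottis], …) stay as in /ð/.
Among the inventory, only /v/ has exactly this specification, giving the surface form [evp'ə].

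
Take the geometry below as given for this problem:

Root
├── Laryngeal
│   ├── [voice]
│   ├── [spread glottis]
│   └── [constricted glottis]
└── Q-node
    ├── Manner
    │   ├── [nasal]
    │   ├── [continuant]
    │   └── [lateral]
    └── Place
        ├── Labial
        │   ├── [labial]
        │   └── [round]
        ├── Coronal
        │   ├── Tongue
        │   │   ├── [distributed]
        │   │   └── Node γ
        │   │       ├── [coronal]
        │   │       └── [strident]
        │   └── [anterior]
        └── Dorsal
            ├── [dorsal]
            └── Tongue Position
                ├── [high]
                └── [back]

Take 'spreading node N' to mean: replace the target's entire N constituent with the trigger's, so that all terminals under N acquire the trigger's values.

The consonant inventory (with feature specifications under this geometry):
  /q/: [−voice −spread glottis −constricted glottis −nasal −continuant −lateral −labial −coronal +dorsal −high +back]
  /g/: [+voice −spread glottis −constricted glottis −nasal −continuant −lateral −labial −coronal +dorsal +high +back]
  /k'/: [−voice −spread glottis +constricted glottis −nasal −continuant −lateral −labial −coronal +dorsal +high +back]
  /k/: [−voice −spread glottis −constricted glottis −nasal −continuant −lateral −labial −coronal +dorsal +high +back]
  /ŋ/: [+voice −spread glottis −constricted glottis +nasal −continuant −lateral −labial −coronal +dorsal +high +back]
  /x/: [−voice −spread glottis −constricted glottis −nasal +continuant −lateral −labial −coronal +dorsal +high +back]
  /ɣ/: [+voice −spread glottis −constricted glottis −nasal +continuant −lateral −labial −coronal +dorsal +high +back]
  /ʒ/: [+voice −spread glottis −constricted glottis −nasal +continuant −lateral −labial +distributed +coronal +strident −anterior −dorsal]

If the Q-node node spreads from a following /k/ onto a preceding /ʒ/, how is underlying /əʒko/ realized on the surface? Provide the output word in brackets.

Terminals under Q-node in this geometry: [nasal], [continuant], [lateral], [labial], [round], [distributed], [coronal], [strident], [anterior], [dorsal], [high], [back].
After delinking /ʒ/'s Q-node and linking /k/'s, the affected terminals become [−nasal], [−continuant], [−lateral], [−labial], [−coronal], [+dorsal], [+high], [+back]; [voice], [spread glottis], [constricted glottis] (outside Q-node) are retained from /ʒ/.
Among the inventory, only /g/ has exactly this specification, giving the surface form [əgko].

[əgko]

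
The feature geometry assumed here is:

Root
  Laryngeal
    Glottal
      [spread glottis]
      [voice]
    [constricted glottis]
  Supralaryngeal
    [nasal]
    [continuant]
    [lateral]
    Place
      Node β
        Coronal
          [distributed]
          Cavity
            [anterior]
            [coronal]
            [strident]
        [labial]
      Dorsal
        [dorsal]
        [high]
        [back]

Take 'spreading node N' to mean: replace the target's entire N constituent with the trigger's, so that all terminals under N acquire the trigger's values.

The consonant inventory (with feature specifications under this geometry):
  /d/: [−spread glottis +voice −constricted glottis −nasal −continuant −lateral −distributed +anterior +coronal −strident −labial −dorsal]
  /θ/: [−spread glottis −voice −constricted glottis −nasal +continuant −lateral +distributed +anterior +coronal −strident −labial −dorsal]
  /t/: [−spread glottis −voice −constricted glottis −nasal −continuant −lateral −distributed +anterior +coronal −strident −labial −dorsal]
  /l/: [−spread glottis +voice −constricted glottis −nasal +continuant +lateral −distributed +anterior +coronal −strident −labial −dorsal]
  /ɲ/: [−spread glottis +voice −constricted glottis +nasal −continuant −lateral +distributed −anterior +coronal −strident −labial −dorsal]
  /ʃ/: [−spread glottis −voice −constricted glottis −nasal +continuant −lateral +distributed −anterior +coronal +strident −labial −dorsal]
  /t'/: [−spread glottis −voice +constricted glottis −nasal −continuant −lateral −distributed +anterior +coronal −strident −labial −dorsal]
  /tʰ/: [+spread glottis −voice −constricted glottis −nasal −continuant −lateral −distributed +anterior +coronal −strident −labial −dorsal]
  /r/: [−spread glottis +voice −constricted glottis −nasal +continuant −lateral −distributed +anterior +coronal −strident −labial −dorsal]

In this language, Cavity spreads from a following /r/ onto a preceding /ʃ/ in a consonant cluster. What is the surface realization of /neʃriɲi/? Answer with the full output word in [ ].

[neθriɲi]

Terminals under Cavity in this geometry: [anterior], [coronal], [strident].
After delinking /ʃ/'s Cavity and linking /r/'s, the affected terminals become [+anterior], [+coronal], [−strident]; [spread glottis], [voice], [constricted glottis], … (outside Cavity) are retained from /ʃ/.
The resulting bundle matches /θ/ in the inventory; substituting it for /ʃ/ gives [neθriɲi].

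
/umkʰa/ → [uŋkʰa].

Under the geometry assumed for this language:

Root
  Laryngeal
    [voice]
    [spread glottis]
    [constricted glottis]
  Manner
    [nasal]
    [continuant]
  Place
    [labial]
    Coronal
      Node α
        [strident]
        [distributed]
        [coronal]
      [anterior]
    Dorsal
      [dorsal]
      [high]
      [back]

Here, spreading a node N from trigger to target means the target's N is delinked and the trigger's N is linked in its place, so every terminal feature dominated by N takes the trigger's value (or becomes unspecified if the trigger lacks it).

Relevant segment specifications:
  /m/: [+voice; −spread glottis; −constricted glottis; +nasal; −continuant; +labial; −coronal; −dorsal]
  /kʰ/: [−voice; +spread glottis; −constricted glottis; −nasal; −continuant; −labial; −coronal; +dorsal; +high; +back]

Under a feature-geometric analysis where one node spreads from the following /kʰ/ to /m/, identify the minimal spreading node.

Place

Comparing /m/ with its surface form [ŋ], the features that change are [labial], [dorsal], [high], [back].
Tracing each changed feature up the tree, the paths first meet at Place; any lower node misses at least one of them.
If Place spreads, every terminal under it takes /kʰ/'s value, producing [ŋ] as observed.
[spread glottis], [voice] — on which /kʰ/ differs from /m/ — are unchanged, so Root cannot have spread; the constituent is no larger than Place.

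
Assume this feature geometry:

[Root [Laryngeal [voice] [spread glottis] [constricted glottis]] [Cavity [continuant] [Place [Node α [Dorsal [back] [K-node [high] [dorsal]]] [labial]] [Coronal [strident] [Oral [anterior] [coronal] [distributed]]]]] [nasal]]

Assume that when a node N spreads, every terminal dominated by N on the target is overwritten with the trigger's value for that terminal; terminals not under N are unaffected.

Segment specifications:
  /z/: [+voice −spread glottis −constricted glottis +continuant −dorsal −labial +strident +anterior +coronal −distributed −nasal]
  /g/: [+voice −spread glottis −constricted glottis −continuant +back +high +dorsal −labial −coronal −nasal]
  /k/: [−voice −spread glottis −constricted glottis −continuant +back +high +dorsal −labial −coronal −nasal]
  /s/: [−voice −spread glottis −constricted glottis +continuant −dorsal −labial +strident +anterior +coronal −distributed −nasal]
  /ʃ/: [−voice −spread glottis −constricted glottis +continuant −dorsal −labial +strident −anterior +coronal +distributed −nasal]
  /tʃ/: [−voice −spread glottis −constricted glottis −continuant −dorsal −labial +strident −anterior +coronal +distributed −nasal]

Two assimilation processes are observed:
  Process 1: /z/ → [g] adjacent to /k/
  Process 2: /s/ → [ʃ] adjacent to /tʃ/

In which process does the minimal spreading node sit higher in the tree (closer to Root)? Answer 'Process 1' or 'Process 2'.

Process 1

Process 1 alters [continuant], [coronal], [anterior], [distributed], [strident], [dorsal], [high], [back]; the lowest common ancestor is Cavity (depth 1 from Root).
Process 2: the features that change are [anterior], [distributed]; the minimal node is Oral (depth 4).
Depth 1 < depth 4; Process 1 involves the structurally higher constituent Cavity.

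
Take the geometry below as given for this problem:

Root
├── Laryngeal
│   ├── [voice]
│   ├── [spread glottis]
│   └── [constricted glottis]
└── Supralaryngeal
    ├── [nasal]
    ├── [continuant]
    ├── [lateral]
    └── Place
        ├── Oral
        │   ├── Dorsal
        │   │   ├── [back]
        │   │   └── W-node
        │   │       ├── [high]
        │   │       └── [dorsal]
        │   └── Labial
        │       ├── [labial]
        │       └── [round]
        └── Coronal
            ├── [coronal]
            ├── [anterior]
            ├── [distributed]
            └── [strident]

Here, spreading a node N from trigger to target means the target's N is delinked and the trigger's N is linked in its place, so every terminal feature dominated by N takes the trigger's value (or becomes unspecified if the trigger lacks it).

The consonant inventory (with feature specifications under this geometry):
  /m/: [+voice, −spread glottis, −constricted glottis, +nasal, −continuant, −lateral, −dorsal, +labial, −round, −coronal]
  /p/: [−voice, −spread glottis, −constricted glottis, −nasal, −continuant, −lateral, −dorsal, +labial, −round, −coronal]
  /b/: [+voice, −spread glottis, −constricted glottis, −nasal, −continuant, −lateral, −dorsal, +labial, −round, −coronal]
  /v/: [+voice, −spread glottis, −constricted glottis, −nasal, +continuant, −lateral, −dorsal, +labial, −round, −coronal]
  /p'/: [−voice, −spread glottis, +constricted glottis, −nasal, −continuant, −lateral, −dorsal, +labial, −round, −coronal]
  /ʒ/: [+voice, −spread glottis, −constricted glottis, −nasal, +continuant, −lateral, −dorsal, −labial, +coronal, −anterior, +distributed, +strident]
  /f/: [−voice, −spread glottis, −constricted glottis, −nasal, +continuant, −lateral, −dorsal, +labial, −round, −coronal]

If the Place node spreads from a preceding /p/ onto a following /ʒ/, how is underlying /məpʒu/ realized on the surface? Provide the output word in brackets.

Terminals under Place in this geometry: [back], [high], [dorsal], [labial], [round], [coronal], [anterior], [distributed], [strident].
After delinking /ʒ/'s Place and linking /p/'s, the affected terminals become [−dorsal], [+labial], [−round], [−coronal]; [voice], [spread glottis], [constricted glottis], … (outside Place) are retained from /ʒ/.
This feature bundle is that of [v], so /məpʒu/ surfaces as [məpvu].

[məpvu]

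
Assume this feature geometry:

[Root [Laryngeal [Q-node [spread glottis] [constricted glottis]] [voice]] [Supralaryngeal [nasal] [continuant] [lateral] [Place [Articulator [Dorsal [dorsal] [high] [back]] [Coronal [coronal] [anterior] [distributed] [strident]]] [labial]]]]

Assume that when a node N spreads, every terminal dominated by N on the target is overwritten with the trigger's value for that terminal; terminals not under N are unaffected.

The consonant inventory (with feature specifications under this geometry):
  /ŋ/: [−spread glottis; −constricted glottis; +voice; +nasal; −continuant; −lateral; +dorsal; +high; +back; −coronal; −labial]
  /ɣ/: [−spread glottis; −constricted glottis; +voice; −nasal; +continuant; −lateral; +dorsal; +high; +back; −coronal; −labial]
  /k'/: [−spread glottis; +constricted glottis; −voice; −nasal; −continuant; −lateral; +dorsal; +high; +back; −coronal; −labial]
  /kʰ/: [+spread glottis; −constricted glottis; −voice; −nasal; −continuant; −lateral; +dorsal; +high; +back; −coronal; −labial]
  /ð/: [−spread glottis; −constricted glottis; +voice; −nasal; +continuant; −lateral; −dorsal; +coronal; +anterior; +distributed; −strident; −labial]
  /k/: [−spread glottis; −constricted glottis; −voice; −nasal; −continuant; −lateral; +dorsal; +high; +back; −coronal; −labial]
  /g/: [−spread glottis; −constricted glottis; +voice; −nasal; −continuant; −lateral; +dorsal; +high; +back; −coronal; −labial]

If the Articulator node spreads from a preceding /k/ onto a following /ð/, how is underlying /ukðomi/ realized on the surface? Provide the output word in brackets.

The Articulator node dominates the terminals [dorsal], [high], [back], [coronal], [anterior], [distributed], [strident].
Spreading Articulator from /k/ onto /ð/ replaces those values with /k/'s: [+dorsal], [+high], [+back], [−coronal]. Features outside Articulator ([spread glottis], [constricted glottis], [voice], …) stay as in /ð/.
This feature bundle is that of [ɣ], so /ukðomi/ surfaces as [ukɣomi].

[ukɣomi]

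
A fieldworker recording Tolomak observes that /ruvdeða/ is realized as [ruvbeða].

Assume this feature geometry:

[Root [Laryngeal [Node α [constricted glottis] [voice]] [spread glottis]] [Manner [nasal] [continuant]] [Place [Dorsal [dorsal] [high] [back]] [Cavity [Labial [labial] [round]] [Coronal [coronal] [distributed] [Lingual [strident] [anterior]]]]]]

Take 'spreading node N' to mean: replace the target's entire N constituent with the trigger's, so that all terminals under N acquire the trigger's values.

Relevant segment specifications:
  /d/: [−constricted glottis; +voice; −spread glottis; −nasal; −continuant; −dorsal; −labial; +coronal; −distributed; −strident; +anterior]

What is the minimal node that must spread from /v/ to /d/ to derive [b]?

/d/ and [b] differ in [labial], [round], [coronal], [anterior], [distributed], [strident]; every other specified feature is identical.
In this geometry the lowest node dominating all of them is Cavity: every daughter of Cavity dominates only a proper subset, so no lower node suffices.
If Cavity spreads, every terminal under it takes /v/'s value, producing [b] as observed.
[continuant], a feature on which the two segments disagree outside Cavity, is unchanged — nothing dominating it spread, and Cavity is the minimal sufficient constituent.

Cavity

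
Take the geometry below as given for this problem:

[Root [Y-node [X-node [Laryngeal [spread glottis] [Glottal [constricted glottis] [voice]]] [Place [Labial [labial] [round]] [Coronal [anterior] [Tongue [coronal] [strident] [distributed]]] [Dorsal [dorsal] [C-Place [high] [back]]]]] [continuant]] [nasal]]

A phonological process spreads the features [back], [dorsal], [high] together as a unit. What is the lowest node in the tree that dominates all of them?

Dorsal

[back] is immediately dominated by C-Place.
[dorsal] is immediately dominated by Dorsal.
[high] is immediately dominated by C-Place.
The lowest node appearing on every path is Dorsal; each proper daughter of Dorsal fails to dominate at least one of the listed features.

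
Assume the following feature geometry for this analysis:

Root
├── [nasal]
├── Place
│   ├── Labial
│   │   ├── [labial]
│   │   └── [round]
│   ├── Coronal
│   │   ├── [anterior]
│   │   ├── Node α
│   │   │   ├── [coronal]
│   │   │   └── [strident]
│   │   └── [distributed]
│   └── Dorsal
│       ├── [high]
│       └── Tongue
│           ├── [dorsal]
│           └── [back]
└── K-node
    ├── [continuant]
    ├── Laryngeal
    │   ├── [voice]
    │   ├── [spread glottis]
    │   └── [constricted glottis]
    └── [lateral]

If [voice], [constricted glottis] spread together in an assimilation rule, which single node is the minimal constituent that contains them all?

[voice] is immediately dominated by Laryngeal.
[constricted glottis] is immediately dominated by Laryngeal.
The lowest node appearing on every path is Laryngeal; each proper daughter of Laryngeal fails to dominate at least one of the listed features.

Laryngeal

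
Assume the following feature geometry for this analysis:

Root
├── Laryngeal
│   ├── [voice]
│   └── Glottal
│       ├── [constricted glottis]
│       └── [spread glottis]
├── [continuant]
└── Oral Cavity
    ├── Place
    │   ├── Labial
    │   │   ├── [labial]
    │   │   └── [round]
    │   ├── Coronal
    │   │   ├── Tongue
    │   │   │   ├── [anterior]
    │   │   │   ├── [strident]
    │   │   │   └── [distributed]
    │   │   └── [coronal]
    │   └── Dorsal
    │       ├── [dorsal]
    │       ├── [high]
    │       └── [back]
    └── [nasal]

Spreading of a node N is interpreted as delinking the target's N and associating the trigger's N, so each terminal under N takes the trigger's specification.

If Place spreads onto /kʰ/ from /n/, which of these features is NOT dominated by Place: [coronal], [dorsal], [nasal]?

[nasal]

Place dominates exactly [labial], [round], [anterior], [strident], [distributed], [coronal], [dorsal], [high], [back].
[dorsal], [coronal] all lie under Place, so they are overwritten when Place spreads.
But [nasal] is a dependent of Oral Cavity, outside Place; it is therefore untouched by the spreading.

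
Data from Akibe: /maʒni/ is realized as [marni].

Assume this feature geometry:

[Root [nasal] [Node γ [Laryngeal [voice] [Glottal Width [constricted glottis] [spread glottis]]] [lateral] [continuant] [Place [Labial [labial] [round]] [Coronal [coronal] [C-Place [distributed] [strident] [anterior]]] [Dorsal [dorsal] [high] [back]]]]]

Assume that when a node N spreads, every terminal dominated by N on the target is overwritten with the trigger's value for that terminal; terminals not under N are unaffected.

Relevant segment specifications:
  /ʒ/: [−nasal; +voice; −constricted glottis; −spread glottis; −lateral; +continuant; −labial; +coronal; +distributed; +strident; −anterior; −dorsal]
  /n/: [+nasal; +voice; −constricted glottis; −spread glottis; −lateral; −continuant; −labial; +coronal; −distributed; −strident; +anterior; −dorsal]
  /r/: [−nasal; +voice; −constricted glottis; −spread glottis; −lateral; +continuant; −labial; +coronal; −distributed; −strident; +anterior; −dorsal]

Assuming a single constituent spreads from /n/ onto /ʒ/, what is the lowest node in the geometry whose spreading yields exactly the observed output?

The alternation /ʒ/ → [r] changes [anterior], [distributed], [strident] and nothing else.
The smallest constituent containing every changed terminal is C-Place — each of its daughters lacks at least one of the affected features.
If C-Place spreads, every terminal under it takes /n/'s value, producing [r] as observed.
[nasal], [continuant] stay as in /ʒ/ although /n/ differs there, so no node dominating them spread; among the remaining candidates C-Place is the lowest that derives the output.

C-Place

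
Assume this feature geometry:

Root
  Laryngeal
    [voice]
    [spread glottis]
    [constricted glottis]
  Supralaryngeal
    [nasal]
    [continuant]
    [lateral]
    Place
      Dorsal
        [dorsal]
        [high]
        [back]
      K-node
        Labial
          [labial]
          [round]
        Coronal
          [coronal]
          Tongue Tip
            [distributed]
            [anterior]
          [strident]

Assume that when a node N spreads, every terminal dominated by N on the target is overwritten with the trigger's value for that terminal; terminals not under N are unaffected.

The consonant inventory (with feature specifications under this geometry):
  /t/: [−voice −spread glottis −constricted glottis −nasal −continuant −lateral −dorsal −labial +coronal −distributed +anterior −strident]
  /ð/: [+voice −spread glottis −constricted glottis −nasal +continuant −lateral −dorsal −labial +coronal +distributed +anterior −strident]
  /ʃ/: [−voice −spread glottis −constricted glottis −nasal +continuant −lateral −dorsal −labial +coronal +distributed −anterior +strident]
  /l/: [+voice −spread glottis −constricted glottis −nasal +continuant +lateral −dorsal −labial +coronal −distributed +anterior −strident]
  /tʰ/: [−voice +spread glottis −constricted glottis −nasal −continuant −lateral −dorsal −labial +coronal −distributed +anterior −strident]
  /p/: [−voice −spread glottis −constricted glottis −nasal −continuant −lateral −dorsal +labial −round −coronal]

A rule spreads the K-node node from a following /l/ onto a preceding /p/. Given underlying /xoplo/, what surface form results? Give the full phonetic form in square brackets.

K-node immediately or transitively dominates [labial], [round], [coronal], [distributed], [anterior], [strident].
The target acquires /l/'s values for everything under K-node — [−labial], [+coronal], [−distributed], [+anterior], [−strident] — while keeping its own [voice], [spread glottis], [constricted glottis], ….
Among the inventory, only /t/ has exactly this specification, giving the surface form [xotlo].

[xotlo]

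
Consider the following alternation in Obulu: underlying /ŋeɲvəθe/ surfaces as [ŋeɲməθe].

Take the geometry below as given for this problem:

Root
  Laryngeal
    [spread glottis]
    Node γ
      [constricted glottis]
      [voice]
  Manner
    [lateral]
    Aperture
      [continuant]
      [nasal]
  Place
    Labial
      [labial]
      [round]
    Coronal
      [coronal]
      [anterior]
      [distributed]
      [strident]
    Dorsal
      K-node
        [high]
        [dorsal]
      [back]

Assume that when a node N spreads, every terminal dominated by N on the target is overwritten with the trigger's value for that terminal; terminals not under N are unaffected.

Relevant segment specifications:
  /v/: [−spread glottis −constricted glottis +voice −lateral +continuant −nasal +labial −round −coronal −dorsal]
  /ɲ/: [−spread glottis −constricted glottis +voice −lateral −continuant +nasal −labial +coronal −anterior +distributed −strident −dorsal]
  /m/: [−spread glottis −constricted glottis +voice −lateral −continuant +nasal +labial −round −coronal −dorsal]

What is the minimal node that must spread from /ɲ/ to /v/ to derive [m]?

/v/ and [m] differ in [nasal], [continuant]; every other specified feature is identical.
These terminals are all dominated by Aperture, and no proper subconstituent of Aperture covers them all; Aperture is their lowest common ancestor.
If Aperture spreads, every terminal under it takes /ɲ/'s value, producing [m] as observed.
[coronal], [labial] stay as in /v/ although /ɲ/ differs there, so no node dominating them spread; among the remaining candidates Aperture is the lowest that derives the output.

Aperture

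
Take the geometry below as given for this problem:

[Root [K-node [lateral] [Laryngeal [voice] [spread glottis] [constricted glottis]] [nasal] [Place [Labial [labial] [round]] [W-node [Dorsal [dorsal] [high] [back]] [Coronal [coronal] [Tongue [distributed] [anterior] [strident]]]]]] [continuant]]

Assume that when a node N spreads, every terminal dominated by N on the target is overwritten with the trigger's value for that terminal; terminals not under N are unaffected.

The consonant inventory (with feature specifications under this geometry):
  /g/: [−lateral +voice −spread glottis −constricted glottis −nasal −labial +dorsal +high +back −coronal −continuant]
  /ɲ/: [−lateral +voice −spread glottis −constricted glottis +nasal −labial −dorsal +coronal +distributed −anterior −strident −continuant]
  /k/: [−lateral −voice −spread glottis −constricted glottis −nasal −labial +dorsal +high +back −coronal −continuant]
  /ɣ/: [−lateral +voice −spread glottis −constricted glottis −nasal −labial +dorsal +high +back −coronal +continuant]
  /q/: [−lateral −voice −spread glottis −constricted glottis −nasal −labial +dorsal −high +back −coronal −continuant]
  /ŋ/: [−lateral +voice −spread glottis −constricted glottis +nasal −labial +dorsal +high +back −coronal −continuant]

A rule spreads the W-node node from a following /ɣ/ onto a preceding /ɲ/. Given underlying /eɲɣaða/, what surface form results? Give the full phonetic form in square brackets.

Terminals under W-node in this geometry: [dorsal], [high], [back], [coronal], [distributed], [anterior], [strident].
The target acquires /ɣ/'s values for everything under W-node — [+dorsal], [+high], [+back], [−coronal] — while keeping its own [lateral], [voice], [spread glottis], ….
This feature bundle is that of [ŋ], so /eɲɣaða/ surfaces as [eŋɣaða].

[eŋɣaða]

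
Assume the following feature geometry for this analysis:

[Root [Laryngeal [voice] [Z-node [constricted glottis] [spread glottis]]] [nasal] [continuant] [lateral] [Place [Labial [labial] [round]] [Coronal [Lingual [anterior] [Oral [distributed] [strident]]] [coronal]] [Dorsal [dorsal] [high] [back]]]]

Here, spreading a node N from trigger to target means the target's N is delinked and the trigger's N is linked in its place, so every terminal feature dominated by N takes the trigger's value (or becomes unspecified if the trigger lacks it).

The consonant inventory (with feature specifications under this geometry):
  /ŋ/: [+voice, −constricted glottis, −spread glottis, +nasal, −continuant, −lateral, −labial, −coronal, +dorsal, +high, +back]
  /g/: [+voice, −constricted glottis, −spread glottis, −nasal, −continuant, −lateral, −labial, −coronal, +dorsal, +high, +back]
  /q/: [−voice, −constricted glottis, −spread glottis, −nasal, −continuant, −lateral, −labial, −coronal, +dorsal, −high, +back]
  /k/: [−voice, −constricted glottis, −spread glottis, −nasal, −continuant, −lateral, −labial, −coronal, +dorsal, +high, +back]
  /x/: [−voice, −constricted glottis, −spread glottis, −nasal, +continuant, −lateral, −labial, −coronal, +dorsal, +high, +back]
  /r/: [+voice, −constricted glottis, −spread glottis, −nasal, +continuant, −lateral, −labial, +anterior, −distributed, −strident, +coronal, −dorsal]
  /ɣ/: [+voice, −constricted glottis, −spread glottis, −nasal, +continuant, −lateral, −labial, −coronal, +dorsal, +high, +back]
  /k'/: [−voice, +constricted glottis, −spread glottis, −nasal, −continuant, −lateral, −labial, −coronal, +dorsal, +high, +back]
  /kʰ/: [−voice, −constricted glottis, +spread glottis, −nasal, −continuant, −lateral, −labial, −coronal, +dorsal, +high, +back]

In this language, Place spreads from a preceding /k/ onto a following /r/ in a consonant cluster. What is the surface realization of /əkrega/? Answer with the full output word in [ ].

Terminals under Place in this geometry: [labial], [round], [anterior], [distributed], [strident], [coronal], [dorsal], [high], [back].
Spreading Place from /k/ onto /r/ replaces those values with /k/'s: [−labial], [−coronal], [+dorsal], [+high], [+back]. Features outside Place ([voice], [constricted glottis], [spread glottis], …) stay as in /r/.
The resulting bundle matches /ɣ/ in the inventory; substituting it for /r/ gives [əkɣega].

[əkɣega]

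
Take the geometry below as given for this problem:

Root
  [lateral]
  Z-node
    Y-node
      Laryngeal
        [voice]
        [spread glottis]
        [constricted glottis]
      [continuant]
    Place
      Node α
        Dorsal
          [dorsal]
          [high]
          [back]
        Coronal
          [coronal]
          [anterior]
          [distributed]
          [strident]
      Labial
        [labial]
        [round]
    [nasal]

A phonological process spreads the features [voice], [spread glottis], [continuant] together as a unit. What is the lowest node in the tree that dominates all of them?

Y-node

[voice]: Root > Z-node > Y-node > Laryngeal > [voice].
[spread glottis]: Root > Z-node > Y-node > Laryngeal > [spread glottis].
[continuant]: Root > Z-node > Y-node > [continuant].
Y-node is the lowest common ancestor — every listed feature sits under it, and no single subconstituent of Y-node covers them all.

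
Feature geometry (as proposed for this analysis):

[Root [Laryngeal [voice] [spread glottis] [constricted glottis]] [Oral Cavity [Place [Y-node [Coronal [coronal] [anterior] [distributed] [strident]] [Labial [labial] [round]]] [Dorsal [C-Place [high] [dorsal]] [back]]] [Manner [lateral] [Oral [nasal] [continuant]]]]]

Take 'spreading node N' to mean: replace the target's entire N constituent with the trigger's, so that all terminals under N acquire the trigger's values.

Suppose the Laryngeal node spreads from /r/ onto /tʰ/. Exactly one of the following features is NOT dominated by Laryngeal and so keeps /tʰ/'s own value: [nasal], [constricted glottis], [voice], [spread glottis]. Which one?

[nasal]

Under this geometry, Laryngeal contains [voice], [spread glottis], [constricted glottis].
Of the listed options, [spread glottis], [constricted glottis], [voice] are among these and would be overwritten by spreading Laryngeal.
[nasal] is not within the Laryngeal subtree (it hangs from Oral), so /tʰ/'s [nasal] value survives.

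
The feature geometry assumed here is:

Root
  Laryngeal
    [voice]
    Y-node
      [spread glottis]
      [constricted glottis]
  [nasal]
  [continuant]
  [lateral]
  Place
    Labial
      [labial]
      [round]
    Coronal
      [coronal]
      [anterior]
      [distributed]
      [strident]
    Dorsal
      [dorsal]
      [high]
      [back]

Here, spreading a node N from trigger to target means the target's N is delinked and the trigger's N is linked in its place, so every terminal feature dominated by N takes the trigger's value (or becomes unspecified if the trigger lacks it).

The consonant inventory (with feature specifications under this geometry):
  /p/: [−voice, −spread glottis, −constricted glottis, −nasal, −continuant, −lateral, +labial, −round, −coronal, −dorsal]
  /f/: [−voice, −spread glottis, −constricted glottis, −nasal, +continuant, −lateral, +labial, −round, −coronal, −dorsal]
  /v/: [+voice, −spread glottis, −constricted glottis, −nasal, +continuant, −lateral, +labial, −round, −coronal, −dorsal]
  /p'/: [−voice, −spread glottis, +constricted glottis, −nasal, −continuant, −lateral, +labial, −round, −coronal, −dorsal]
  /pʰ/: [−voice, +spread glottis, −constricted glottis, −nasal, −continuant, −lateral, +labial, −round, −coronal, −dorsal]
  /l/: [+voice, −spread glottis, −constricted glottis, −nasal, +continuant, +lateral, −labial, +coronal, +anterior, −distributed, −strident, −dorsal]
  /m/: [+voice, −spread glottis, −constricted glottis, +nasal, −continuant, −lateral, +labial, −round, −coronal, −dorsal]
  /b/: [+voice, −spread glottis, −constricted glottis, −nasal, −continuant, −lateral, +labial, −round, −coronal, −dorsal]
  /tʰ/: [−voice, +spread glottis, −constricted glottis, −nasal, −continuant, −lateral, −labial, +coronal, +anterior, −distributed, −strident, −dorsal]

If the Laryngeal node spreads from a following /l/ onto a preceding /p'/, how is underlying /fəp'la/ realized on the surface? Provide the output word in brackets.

The Laryngeal node dominates the terminals [voice], [spread glottis], [constricted glottis].
Spreading Laryngeal from /l/ onto /p'/ replaces those values with /l/'s: [+voice], [−spread glottis], [−constricted glottis]. Features outside Laryngeal ([nasal], [continuant], [lateral], …) stay as in /p'/.
The resulting bundle matches /b/ in the inventory; substituting it for /p'/ gives [fəbla].

[fəbla]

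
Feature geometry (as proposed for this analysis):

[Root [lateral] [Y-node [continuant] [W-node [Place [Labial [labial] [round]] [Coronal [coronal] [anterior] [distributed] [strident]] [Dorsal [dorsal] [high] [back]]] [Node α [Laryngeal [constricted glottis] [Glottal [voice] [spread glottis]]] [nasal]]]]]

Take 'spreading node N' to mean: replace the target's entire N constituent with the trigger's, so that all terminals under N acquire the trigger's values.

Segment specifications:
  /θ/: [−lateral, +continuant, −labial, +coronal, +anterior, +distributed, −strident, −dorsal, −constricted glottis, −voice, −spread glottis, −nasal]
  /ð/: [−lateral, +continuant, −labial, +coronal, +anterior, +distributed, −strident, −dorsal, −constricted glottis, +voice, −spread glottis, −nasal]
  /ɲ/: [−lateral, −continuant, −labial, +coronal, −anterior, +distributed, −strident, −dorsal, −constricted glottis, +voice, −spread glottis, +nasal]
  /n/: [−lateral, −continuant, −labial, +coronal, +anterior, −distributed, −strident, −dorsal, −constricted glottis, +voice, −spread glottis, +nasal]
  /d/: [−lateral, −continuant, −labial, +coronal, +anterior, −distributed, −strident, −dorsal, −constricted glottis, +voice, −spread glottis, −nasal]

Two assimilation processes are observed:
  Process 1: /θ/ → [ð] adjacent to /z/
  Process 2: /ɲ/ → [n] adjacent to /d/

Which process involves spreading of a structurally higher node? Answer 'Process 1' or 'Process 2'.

Process 1 alters [voice]; the lowest dominating node is [voice] (depth 6 from Root).
Process 2: the features that change are [anterior], [distributed]; the minimal node is Coronal (depth 4).
Coronal is closer to Root than [voice], so Process 2 spreads the higher node.

Process 2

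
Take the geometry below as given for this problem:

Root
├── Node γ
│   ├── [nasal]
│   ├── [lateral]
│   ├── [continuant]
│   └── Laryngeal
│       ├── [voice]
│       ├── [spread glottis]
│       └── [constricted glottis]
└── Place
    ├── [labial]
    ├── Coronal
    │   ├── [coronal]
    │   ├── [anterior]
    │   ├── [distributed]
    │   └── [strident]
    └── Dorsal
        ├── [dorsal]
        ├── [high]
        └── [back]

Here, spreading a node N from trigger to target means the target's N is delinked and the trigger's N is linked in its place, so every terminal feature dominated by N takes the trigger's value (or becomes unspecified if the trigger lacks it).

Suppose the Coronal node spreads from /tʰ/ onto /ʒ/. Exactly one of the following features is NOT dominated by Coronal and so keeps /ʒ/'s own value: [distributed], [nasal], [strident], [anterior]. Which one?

[nasal]

Under this geometry, Coronal contains [coronal], [anterior], [distributed], [strident].
[distributed], [anterior], [strident] all lie under Coronal, so they are overwritten when Coronal spreads.
[nasal] is not within the Coronal subtree (it hangs from Node γ), so /ʒ/'s [nasal] value survives.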